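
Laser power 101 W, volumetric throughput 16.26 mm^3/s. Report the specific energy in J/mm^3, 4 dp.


SE = 101 / 16.26 = 6.2116 J/mm^3


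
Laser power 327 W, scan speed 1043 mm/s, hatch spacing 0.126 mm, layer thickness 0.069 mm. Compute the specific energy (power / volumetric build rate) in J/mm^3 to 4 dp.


Build rate = 1043 * 0.126 * 0.069 = 9.067842 mm^3/s
SE = 327 / 9.067842 = 36.0615 J/mm^3


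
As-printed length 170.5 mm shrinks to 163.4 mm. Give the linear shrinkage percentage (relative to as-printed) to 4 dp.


Shrinkage = ((170.5-163.4)/170.5)*100 = 4.1642 %


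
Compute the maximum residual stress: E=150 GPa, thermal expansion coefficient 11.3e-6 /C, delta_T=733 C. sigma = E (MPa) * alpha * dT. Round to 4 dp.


sigma = 150*1000 * 11.3e-6 * 733 = 1242.435 MPa


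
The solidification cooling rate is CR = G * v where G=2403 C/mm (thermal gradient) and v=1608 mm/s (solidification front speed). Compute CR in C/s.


CR = 2403 * 1608 = 3864024 C/s


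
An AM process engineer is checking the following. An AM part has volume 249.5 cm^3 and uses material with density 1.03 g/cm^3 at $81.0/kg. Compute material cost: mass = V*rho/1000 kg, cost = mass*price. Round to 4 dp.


Mass = 249.5*1.03/1000 = 0.256985 kg
Cost = 0.256985 * 81.0 = 20.8158 $


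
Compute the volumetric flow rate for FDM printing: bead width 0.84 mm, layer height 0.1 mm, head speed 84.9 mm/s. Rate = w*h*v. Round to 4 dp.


Rate = 0.84 * 0.1 * 84.9 = 7.1316 mm^3/s


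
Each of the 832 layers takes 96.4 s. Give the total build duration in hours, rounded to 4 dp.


t = 832 * 96.4 / 3600 = 22.2791 hrs


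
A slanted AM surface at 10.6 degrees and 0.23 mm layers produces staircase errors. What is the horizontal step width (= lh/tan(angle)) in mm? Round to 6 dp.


step = 0.23 / tan(10.6) = 1.228994 mm


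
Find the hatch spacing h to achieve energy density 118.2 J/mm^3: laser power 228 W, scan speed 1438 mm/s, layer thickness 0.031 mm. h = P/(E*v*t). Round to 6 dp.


h = 228 / (118.2*1438*0.031) = 0.043271 mm


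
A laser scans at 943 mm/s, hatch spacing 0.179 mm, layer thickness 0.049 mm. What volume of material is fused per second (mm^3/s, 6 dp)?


Rate = 943 * 0.179 * 0.049 = 8.271053 mm^3/s


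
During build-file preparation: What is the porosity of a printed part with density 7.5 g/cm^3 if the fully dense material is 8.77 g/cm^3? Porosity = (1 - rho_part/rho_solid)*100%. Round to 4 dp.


Porosity = (1-7.5/8.77)*100 = 14.4812 %


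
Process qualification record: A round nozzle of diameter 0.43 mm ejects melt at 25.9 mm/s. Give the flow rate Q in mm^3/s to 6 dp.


A = pi*(0.43/2)^2 = 0.14522012 mm^2
Q = 0.14522012 * 25.9 = 3.761201 mm^3/s


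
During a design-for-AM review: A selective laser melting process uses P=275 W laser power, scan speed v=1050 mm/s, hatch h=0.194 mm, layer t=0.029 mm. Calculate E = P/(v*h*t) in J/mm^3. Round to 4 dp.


E = 275 / (1050*0.194*0.029) = 46.5526 J/mm^3


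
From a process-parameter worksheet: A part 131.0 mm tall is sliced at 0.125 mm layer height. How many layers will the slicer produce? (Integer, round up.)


Layers = ceil(131.0/0.125) = 1048


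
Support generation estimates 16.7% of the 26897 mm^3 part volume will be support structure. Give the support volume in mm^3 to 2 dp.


V_support = 26897 * 0.167 = 4491.8 mm^3


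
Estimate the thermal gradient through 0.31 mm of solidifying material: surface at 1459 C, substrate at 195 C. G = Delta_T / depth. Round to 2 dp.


G = (1459-195)/0.31 = 4077.42 C/mm


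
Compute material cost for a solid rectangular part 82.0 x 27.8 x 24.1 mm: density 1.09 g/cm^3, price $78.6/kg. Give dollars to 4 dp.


V = 82.0 * 27.8 * 24.1 = 54938.36 mm^3 = 54.93836 cm^3
Mass = 54.93836 * 1.09 / 1000 = 0.05988281 kg
Cost = 0.05988281 * 78.6 = 4.7068 $


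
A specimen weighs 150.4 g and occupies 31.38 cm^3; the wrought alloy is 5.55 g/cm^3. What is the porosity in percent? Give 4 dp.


rho_part = 150.4 / 31.38 = 4.7928617 g/cm^3
Porosity = (1 - 4.7928617/5.55)*100 = 13.6421 %


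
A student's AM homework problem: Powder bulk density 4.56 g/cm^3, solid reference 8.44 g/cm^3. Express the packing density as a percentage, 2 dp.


Packing = (4.56/8.44)*100 = 54.03 %


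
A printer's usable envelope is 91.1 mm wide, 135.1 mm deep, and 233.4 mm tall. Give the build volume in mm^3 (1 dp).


V = 91.1 * 135.1 * 233.4 = 2872596.2 mm^3


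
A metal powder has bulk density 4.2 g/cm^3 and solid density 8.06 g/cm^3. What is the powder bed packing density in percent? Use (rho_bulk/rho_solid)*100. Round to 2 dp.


Packing = (4.2/8.06)*100 = 52.11 %


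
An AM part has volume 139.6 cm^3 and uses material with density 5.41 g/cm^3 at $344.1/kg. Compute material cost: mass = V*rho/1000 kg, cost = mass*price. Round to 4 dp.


Mass = 139.6*5.41/1000 = 0.755236 kg
Cost = 0.755236 * 344.1 = 259.8767 $


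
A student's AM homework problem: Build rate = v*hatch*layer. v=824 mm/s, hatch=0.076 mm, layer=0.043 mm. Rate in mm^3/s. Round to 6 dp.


Rate = 824 * 0.076 * 0.043 = 2.692832 mm^3/s


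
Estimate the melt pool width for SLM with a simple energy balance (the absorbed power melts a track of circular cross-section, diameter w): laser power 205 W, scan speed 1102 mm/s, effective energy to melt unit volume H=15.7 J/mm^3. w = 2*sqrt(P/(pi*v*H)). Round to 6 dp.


w = 2*sqrt(205/(pi*1102*15.7)) = 0.122826 mm


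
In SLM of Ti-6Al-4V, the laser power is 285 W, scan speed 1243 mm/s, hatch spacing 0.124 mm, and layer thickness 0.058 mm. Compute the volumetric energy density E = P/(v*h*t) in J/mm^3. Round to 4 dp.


E = 285 / (1243*0.124*0.058) = 31.8804 J/mm^3


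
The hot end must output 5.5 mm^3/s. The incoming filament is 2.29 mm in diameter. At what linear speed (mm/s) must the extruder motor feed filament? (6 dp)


A = pi*(2.29/2)^2 = 4.118707
v = 5.5 / 4.118707 = 1.335371 mm/s


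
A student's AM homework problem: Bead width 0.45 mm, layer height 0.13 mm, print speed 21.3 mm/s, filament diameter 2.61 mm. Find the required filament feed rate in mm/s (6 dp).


Q = 0.45 * 0.13 * 21.3 = 1.24605 mm^3/s
A_fil = pi*(2.61/2)^2 = 5.35021083 mm^2
v_feed = 1.24605 / 5.35021083 = 0.232897 mm/s


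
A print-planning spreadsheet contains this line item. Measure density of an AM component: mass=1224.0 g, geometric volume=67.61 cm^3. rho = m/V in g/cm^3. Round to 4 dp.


rho = 1224.0 / 67.61 = 18.1038 g/cm^3


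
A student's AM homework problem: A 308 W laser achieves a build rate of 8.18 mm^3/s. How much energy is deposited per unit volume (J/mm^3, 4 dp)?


SE = 308 / 8.18 = 37.6528 J/mm^3


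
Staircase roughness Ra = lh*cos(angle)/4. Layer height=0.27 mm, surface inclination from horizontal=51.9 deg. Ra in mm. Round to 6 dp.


Ra = 0.27 * cos(51.9) / 4 = 0.04165 mm


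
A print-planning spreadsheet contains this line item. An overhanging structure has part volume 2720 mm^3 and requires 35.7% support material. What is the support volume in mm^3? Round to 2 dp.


V_support = 2720 * 0.357 = 971.04 mm^3


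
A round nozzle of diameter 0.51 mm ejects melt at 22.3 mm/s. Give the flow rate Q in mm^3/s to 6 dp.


A = pi*(0.51/2)^2 = 0.20428206 mm^2
Q = 0.20428206 * 22.3 = 4.55549 mm^3/s


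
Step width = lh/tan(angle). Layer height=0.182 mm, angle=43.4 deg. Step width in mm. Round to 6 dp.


step = 0.182 / tan(43.4) = 0.19246 mm


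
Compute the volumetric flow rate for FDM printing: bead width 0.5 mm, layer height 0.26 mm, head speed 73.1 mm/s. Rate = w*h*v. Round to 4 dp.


Rate = 0.5 * 0.26 * 73.1 = 9.503 mm^3/s


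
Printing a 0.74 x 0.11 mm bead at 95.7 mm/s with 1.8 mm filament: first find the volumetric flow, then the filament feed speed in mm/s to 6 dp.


Q = 0.74 * 0.11 * 95.7 = 7.78998 mm^3/s
A_fil = pi*(1.8/2)^2 = 2.54469005 mm^2
v_feed = 7.78998 / 2.54469005 = 3.061269 mm/s


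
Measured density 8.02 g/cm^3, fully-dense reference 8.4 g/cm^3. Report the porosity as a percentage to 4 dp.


Porosity = (1-8.02/8.4)*100 = 4.5238 %


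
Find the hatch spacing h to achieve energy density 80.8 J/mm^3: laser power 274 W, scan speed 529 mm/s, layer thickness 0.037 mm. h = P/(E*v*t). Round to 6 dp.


h = 274 / (80.8*529*0.037) = 0.173253 mm


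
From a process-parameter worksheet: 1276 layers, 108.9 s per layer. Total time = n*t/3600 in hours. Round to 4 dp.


t = 1276 * 108.9 / 3600 = 38.599 hrs


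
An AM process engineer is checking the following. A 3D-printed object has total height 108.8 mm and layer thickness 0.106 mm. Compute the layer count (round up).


Layers = ceil(108.8/0.106) = 1027


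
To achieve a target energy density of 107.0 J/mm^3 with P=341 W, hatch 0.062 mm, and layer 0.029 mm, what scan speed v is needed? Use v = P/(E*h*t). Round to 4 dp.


v = 341 / (107.0*0.062*0.029) = 1772.4782 mm/s


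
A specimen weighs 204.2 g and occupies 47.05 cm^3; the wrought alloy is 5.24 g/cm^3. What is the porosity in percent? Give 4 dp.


rho_part = 204.2 / 47.05 = 4.34006376 g/cm^3
Porosity = (1 - 4.34006376/5.24)*100 = 17.1744 %


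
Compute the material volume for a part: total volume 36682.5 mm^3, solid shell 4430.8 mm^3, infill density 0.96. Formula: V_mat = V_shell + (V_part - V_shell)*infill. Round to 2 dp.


V_infill = (36682.5 - 4430.8) * 0.96 = 30961.63
V_total = 4430.8 + 30961.63 = 35392.43 mm^3


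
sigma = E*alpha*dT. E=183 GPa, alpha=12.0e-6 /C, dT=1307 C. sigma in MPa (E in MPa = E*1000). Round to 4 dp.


sigma = 183*1000 * 12.0e-6 * 1307 = 2870.172 MPa


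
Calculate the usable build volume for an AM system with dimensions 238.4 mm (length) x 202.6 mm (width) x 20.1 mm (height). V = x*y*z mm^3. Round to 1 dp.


V = 238.4 * 202.6 * 20.1 = 970826.8 mm^3


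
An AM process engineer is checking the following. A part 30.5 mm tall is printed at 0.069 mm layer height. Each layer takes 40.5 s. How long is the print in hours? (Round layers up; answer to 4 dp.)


Layers = ceil(30.5/0.069) = 443
t = 443 * 40.5 / 3600 = 4.9838 hrs


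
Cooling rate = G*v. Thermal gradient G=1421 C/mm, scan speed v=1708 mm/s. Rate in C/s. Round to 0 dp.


CR = 1421 * 1708 = 2427068 C/s


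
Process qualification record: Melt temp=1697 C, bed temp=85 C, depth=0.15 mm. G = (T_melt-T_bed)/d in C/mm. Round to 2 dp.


G = (1697-85)/0.15 = 10746.67 C/mm


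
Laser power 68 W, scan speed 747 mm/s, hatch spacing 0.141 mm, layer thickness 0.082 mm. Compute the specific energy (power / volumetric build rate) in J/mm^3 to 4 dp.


Build rate = 747 * 0.141 * 0.082 = 8.636814 mm^3/s
SE = 68 / 8.636814 = 7.8733 J/mm^3


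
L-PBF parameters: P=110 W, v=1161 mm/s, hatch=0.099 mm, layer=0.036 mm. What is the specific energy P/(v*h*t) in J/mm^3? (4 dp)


Build rate = 1161 * 0.099 * 0.036 = 4.137804 mm^3/s
SE = 110 / 4.137804 = 26.5841 J/mm^3


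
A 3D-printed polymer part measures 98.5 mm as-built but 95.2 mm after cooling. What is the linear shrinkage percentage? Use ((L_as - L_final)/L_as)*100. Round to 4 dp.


Shrinkage = ((98.5-95.2)/98.5)*100 = 3.3503 %


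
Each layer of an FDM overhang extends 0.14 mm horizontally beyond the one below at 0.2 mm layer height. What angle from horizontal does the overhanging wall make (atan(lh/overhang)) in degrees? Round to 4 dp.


angle = atan(0.2/0.14) = 55.008 degrees


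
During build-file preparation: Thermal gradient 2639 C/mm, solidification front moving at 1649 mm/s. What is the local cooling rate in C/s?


CR = 2639 * 1649 = 4351711 C/s


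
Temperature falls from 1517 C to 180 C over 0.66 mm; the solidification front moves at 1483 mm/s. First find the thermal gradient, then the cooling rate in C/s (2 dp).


G = (1517-180)/0.66 = 2025.75757576 C/mm
CR = 2025.75757576 * 1483 = 3004198.48 C/s


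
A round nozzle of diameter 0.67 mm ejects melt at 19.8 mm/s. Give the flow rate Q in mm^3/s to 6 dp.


A = pi*(0.67/2)^2 = 0.35256524 mm^2
Q = 0.35256524 * 19.8 = 6.980792 mm^3/s


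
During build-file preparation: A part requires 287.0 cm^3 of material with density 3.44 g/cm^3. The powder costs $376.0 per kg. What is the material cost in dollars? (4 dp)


Mass = 287.0*3.44/1000 = 0.98728 kg
Cost = 0.98728 * 376.0 = 371.2173 $


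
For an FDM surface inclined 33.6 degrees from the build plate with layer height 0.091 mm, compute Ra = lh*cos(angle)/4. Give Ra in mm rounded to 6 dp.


Ra = 0.091 * cos(33.6) / 4 = 0.018949 mm


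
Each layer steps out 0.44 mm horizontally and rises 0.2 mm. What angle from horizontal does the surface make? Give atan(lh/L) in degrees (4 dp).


angle = atan(0.2/0.44) = 24.444 degrees


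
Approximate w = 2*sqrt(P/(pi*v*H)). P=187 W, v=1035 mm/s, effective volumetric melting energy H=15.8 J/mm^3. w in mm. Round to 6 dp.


w = 2*sqrt(187/(pi*1035*15.8)) = 0.120664 mm


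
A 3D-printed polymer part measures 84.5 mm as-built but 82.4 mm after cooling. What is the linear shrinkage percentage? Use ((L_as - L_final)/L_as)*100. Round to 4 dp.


Shrinkage = ((84.5-82.4)/84.5)*100 = 2.4852 %


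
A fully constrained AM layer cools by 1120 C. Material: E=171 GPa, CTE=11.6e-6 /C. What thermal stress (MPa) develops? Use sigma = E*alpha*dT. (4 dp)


sigma = 171*1000 * 11.6e-6 * 1120 = 2221.632 MPa


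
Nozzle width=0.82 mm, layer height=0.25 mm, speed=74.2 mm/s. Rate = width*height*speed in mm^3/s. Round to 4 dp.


Rate = 0.82 * 0.25 * 74.2 = 15.211 mm^3/s


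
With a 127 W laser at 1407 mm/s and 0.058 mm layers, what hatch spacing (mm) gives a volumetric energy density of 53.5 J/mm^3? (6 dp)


h = 127 / (53.5*1407*0.058) = 0.029089 mm


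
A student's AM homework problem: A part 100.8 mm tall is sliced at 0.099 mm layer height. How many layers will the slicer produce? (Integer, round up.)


Layers = ceil(100.8/0.099) = 1019


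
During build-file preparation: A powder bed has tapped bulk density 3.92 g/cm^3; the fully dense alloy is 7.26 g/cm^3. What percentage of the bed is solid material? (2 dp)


Packing = (3.92/7.26)*100 = 53.99 %


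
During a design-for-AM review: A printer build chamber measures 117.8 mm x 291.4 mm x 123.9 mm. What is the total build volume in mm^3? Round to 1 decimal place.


V = 117.8 * 291.4 * 123.9 = 4253105.4 mm^3


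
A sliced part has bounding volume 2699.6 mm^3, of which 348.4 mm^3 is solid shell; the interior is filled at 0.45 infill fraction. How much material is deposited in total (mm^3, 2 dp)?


V_infill = (2699.6 - 348.4) * 0.45 = 1058.04
V_total = 348.4 + 1058.04 = 1406.44 mm^3


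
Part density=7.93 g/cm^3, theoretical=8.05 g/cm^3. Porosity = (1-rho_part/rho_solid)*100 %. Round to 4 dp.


Porosity = (1-7.93/8.05)*100 = 1.4907 %


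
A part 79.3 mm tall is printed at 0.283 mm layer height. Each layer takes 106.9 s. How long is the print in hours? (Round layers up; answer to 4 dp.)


Layers = ceil(79.3/0.283) = 281
t = 281 * 106.9 / 3600 = 8.3441 hrs


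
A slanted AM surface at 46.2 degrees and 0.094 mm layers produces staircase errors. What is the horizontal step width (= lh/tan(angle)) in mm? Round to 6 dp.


step = 0.094 / tan(46.2) = 0.090143 mm


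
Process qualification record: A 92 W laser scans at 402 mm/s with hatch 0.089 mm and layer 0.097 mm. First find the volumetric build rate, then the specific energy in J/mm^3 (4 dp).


Build rate = 402 * 0.089 * 0.097 = 3.470466 mm^3/s
SE = 92 / 3.470466 = 26.5094 J/mm^3


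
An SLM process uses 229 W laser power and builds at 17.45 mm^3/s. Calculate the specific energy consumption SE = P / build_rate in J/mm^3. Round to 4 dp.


SE = 229 / 17.45 = 13.1232 J/mm^3


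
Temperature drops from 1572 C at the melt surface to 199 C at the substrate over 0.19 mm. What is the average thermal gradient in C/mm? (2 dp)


G = (1572-199)/0.19 = 7226.32 C/mm


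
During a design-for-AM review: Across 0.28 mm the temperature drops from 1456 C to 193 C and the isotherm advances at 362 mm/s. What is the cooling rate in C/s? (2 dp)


G = (1456-193)/0.28 = 4510.71428571 C/mm
CR = 4510.71428571 * 362 = 1632878.57 C/s


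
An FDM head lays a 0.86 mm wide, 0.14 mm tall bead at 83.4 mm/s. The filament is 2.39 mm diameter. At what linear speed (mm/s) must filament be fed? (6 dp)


Q = 0.86 * 0.14 * 83.4 = 10.04136 mm^3/s
A_fil = pi*(2.39/2)^2 = 4.48627285 mm^2
v_feed = 10.04136 / 4.48627285 = 2.238241 mm/s


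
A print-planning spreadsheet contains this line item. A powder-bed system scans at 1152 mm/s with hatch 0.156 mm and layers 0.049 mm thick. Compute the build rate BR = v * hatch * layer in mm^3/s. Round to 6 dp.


Rate = 1152 * 0.156 * 0.049 = 8.805888 mm^3/s


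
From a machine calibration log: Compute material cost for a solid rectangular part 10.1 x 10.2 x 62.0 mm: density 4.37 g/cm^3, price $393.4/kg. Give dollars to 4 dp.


V = 10.1 * 10.2 * 62.0 = 6387.24 mm^3 = 6.38724 cm^3
Mass = 6.38724 * 4.37 / 1000 = 0.02791224 kg
Cost = 0.02791224 * 393.4 = 10.9807 $


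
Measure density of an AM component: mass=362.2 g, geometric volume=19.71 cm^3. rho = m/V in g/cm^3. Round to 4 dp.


rho = 362.2 / 19.71 = 18.3765 g/cm^3


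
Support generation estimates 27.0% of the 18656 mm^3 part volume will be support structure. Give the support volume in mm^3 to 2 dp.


V_support = 18656 * 0.27 = 5037.12 mm^3


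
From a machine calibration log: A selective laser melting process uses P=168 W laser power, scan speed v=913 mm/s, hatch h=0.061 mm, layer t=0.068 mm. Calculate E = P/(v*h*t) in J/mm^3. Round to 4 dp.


E = 168 / (913*0.061*0.068) = 44.3608 J/mm^3


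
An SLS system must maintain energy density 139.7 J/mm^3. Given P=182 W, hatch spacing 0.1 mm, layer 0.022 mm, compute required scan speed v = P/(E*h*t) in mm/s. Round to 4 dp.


v = 182 / (139.7*0.1*0.022) = 592.178 mm/s


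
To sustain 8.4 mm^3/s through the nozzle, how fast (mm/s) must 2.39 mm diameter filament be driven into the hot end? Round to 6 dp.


A = pi*(2.39/2)^2 = 4.486273
v = 8.4 / 4.486273 = 1.872378 mm/s


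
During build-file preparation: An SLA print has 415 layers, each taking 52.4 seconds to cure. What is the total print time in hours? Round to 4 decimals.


t = 415 * 52.4 / 3600 = 6.0406 hrs


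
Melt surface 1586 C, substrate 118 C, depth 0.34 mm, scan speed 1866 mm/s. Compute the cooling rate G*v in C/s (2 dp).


G = (1586-118)/0.34 = 4317.64705882 C/mm
CR = 4317.64705882 * 1866 = 8056729.41 C/s


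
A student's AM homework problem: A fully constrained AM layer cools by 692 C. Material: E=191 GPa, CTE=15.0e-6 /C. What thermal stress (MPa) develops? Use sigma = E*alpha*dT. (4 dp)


sigma = 191*1000 * 15.0e-6 * 692 = 1982.58 MPa


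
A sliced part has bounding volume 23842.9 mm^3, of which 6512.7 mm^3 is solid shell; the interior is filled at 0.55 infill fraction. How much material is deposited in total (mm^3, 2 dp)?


V_infill = (23842.9 - 6512.7) * 0.55 = 9531.61
V_total = 6512.7 + 9531.61 = 16044.31 mm^3


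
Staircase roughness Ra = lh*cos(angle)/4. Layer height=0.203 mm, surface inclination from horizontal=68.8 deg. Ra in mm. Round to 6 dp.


Ra = 0.203 * cos(68.8) / 4 = 0.018352 mm


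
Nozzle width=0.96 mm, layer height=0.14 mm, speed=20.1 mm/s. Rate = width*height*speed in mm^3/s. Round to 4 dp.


Rate = 0.96 * 0.14 * 20.1 = 2.7014 mm^3/s


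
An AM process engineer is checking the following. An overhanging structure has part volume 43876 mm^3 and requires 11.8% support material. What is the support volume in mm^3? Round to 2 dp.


V_support = 43876 * 0.118 = 5177.37 mm^3


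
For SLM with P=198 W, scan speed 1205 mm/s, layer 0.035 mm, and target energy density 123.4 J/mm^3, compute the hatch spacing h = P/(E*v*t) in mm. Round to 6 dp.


h = 198 / (123.4*1205*0.035) = 0.038045 mm


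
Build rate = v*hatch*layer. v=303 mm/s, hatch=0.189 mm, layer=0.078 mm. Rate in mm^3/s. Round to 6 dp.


Rate = 303 * 0.189 * 0.078 = 4.466826 mm^3/s


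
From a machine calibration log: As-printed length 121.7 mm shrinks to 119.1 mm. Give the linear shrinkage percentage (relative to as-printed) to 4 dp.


Shrinkage = ((121.7-119.1)/121.7)*100 = 2.1364 %


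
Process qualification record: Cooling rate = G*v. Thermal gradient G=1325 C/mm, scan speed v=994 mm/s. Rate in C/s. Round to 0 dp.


CR = 1325 * 994 = 1317050 C/s


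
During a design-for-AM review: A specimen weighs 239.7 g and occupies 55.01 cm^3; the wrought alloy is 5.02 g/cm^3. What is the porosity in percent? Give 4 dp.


rho_part = 239.7 / 55.01 = 4.35738957 g/cm^3
Porosity = (1 - 4.35738957/5.02)*100 = 13.1994 %


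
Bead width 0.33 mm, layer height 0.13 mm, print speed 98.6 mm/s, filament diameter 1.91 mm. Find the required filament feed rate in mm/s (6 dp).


Q = 0.33 * 0.13 * 98.6 = 4.22994 mm^3/s
A_fil = pi*(1.91/2)^2 = 2.86521104 mm^2
v_feed = 4.22994 / 2.86521104 = 1.47631 mm/s


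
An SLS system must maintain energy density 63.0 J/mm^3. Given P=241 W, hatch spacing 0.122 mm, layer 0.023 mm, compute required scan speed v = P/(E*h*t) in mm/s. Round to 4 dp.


v = 241 / (63.0*0.122*0.023) = 1363.2918 mm/s


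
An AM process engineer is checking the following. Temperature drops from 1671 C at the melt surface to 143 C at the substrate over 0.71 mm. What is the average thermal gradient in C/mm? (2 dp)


G = (1671-143)/0.71 = 2152.11 C/mm


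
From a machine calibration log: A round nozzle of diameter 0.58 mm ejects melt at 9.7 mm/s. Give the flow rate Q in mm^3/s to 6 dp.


A = pi*(0.58/2)^2 = 0.26420794 mm^2
Q = 0.26420794 * 9.7 = 2.562817 mm^3/s


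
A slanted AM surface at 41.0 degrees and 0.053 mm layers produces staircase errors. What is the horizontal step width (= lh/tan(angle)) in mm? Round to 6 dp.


step = 0.053 / tan(41.0) = 0.06097 mm


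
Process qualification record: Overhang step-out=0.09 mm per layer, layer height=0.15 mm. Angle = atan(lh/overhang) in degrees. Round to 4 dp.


angle = atan(0.15/0.09) = 59.0362 degrees


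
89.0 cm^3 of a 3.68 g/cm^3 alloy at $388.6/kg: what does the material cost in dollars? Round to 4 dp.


Mass = 89.0*3.68/1000 = 0.32752 kg
Cost = 0.32752 * 388.6 = 127.2743 $


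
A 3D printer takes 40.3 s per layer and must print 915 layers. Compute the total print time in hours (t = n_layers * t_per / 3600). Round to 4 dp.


t = 915 * 40.3 / 3600 = 10.2429 hrs


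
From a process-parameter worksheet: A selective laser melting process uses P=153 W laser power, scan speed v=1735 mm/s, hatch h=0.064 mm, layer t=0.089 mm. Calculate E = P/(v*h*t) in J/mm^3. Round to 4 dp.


E = 153 / (1735*0.064*0.089) = 15.4818 J/mm^3


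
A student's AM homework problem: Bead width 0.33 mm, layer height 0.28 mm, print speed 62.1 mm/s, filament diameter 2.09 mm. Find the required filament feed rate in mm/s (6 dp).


Q = 0.33 * 0.28 * 62.1 = 5.73804 mm^3/s
A_fil = pi*(2.09/2)^2 = 3.43069772 mm^2
v_feed = 5.73804 / 3.43069772 = 1.672558 mm/s


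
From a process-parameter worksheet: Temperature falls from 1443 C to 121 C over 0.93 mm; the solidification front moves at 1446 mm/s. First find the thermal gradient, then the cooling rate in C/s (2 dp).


G = (1443-121)/0.93 = 1421.50537634 C/mm
CR = 1421.50537634 * 1446 = 2055496.77 C/s


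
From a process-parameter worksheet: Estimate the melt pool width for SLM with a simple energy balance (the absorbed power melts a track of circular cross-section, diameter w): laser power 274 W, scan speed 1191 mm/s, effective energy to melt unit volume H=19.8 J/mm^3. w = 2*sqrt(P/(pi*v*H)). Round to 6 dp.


w = 2*sqrt(274/(pi*1191*19.8)) = 0.12163 mm


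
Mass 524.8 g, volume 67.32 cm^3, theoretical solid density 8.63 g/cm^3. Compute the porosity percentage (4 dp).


rho_part = 524.8 / 67.32 = 7.79560309 g/cm^3
Porosity = (1 - 7.79560309/8.63)*100 = 9.6686 %


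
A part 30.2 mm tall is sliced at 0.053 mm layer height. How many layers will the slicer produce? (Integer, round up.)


Layers = ceil(30.2/0.053) = 570


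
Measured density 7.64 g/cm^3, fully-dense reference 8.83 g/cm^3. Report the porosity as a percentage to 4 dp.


Porosity = (1-7.64/8.83)*100 = 13.4768 %


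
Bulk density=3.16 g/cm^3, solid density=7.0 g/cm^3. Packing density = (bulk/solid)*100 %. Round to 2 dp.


Packing = (3.16/7.0)*100 = 45.14 %


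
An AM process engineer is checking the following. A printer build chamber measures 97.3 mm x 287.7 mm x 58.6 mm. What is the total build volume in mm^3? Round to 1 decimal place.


V = 97.3 * 287.7 * 58.6 = 1640402.1 mm^3


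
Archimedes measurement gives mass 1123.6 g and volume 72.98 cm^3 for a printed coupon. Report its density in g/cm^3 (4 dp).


rho = 1123.6 / 72.98 = 15.396 g/cm^3


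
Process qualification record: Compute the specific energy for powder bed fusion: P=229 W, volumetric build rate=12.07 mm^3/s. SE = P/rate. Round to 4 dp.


SE = 229 / 12.07 = 18.9727 J/mm^3


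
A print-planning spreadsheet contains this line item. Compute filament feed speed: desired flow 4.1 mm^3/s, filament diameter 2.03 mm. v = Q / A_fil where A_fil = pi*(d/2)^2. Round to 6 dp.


A = pi*(2.03/2)^2 = 3.236547
v = 4.1 / 3.236547 = 1.266782 mm/s


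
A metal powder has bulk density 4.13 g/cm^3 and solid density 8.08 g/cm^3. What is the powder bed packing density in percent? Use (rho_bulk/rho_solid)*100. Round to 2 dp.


Packing = (4.13/8.08)*100 = 51.11 %


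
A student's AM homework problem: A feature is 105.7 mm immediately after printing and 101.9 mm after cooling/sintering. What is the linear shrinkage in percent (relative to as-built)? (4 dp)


Shrinkage = ((105.7-101.9)/105.7)*100 = 3.5951 %


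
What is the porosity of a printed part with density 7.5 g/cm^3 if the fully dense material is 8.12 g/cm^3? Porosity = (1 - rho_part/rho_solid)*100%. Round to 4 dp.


Porosity = (1-7.5/8.12)*100 = 7.6355 %


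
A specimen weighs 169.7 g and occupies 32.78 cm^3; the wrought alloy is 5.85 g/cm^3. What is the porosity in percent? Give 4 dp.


rho_part = 169.7 / 32.78 = 5.17693716 g/cm^3
Porosity = (1 - 5.17693716/5.85)*100 = 11.5053 %


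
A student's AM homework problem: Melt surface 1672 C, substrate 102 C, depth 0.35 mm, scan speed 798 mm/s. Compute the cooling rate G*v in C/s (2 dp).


G = (1672-102)/0.35 = 4485.71428571 C/mm
CR = 4485.71428571 * 798 = 3579600.0 C/s


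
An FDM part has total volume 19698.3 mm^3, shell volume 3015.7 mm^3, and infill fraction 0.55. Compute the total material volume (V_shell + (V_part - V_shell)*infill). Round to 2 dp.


V_infill = (19698.3 - 3015.7) * 0.55 = 9175.43
V_total = 3015.7 + 9175.43 = 12191.13 mm^3


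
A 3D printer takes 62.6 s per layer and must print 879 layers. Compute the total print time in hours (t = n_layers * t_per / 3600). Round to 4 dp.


t = 879 * 62.6 / 3600 = 15.2848 hrs


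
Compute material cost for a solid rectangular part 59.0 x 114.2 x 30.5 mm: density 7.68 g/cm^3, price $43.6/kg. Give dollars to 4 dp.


V = 59.0 * 114.2 * 30.5 = 205502.9 mm^3 = 205.5029 cm^3
Mass = 205.5029 * 7.68 / 1000 = 1.57826227 kg
Cost = 1.57826227 * 43.6 = 68.8122 $


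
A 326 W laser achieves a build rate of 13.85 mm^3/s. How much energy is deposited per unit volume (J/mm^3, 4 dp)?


SE = 326 / 13.85 = 23.5379 J/mm^3


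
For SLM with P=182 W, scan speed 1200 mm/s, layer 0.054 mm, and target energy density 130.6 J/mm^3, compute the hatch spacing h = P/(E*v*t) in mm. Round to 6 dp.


h = 182 / (130.6*1200*0.054) = 0.021506 mm


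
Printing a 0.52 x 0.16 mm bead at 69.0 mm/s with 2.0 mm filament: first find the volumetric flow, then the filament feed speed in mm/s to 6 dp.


Q = 0.52 * 0.16 * 69.0 = 5.7408 mm^3/s
A_fil = pi*(2.0/2)^2 = 3.14159265 mm^2
v_feed = 5.7408 / 3.14159265 = 1.827353 mm/s


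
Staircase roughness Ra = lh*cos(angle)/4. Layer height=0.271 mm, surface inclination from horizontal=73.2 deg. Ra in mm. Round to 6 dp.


Ra = 0.271 * cos(73.2) / 4 = 0.019582 mm


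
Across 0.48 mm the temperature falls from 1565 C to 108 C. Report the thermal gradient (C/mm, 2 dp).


G = (1565-108)/0.48 = 3035.42 C/mm


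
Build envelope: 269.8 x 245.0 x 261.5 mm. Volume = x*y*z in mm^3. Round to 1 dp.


V = 269.8 * 245.0 * 261.5 = 17285411.5 mm^3


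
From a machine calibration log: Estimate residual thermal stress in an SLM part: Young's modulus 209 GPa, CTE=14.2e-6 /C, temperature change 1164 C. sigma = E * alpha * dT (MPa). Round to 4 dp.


sigma = 209*1000 * 14.2e-6 * 1164 = 3454.5192 MPa


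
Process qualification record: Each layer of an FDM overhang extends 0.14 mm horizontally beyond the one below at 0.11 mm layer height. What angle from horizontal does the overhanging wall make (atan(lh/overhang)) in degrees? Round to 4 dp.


angle = atan(0.11/0.14) = 38.1572 degrees


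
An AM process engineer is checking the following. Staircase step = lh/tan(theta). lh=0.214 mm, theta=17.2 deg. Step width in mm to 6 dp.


step = 0.214 / tan(17.2) = 0.691322 mm


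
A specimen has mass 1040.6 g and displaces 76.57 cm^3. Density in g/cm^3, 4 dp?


rho = 1040.6 / 76.57 = 13.5902 g/cm^3


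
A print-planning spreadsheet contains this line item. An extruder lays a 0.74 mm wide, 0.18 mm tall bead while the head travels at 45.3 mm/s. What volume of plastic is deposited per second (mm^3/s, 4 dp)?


Rate = 0.74 * 0.18 * 45.3 = 6.034 mm^3/s


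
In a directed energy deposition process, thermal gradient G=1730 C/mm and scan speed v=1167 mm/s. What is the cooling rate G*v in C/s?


CR = 1730 * 1167 = 2018910 C/s


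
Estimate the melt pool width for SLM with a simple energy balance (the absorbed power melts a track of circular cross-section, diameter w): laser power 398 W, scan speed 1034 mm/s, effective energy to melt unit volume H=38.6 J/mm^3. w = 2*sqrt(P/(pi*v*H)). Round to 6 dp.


w = 2*sqrt(398/(pi*1034*38.6)) = 0.112679 mm


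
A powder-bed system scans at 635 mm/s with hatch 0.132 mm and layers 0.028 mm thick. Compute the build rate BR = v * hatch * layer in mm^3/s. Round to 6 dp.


Rate = 635 * 0.132 * 0.028 = 2.34696 mm^3/s


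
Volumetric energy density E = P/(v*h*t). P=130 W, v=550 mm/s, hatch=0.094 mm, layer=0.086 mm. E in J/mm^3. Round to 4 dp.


E = 130 / (550*0.094*0.086) = 29.2385 J/mm^3


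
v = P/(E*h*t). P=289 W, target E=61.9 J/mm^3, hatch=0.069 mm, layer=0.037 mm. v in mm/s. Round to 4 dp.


v = 289 / (61.9*0.069*0.037) = 1828.7586 mm/s


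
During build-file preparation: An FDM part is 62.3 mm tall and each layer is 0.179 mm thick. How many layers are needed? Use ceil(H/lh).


Layers = ceil(62.3/0.179) = 349


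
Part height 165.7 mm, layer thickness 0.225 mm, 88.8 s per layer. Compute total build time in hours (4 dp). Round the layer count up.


Layers = ceil(165.7/0.225) = 737
t = 737 * 88.8 / 3600 = 18.1793 hrs


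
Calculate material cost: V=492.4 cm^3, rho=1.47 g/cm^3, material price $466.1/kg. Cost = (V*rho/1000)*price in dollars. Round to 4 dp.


Mass = 492.4*1.47/1000 = 0.723828 kg
Cost = 0.723828 * 466.1 = 337.3762 $


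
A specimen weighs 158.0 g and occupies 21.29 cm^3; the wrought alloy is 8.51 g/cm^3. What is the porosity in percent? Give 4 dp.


rho_part = 158.0 / 21.29 = 7.42132457 g/cm^3
Porosity = (1 - 7.42132457/8.51)*100 = 12.7929 %


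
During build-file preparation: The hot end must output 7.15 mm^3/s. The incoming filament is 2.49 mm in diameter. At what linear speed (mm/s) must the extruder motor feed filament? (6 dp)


A = pi*(2.49/2)^2 = 4.869547
v = 7.15 / 4.869547 = 1.468309 mm/s


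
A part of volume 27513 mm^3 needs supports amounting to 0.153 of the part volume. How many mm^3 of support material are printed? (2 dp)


V_support = 27513 * 0.153 = 4209.49 mm^3


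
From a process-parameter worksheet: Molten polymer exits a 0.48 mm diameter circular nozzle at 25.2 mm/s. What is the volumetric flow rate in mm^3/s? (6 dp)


A = pi*(0.48/2)^2 = 0.18095574 mm^2
Q = 0.18095574 * 25.2 = 4.560085 mm^3/s


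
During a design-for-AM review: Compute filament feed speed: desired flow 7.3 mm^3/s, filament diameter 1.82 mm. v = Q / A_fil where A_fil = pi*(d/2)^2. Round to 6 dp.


A = pi*(1.82/2)^2 = 2.601553
v = 7.3 / 2.601553 = 2.806016 mm/s


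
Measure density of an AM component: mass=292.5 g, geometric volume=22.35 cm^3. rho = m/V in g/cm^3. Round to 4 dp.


rho = 292.5 / 22.35 = 13.0872 g/cm^3


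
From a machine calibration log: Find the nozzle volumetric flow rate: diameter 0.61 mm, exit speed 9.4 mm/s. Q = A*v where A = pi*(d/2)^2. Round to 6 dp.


A = pi*(0.61/2)^2 = 0.29224666 mm^2
Q = 0.29224666 * 9.4 = 2.747119 mm^3/s


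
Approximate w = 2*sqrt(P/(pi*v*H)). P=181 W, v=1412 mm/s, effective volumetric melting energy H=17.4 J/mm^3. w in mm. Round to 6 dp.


w = 2*sqrt(181/(pi*1412*17.4)) = 0.096851 mm


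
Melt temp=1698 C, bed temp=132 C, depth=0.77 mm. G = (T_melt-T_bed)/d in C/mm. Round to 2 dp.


G = (1698-132)/0.77 = 2033.77 C/mm


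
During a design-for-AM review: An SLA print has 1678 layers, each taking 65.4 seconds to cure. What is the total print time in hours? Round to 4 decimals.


t = 1678 * 65.4 / 3600 = 30.4837 hrs


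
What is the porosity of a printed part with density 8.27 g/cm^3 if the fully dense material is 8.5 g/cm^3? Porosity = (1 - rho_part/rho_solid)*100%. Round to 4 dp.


Porosity = (1-8.27/8.5)*100 = 2.7059 %


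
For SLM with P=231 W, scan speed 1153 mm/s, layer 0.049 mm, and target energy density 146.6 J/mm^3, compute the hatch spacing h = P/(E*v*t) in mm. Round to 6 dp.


h = 231 / (146.6*1153*0.049) = 0.02789 mm


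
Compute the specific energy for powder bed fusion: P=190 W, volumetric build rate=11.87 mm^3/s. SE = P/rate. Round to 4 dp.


SE = 190 / 11.87 = 16.0067 J/mm^3


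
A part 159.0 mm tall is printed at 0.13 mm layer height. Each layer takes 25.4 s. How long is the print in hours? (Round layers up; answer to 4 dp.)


Layers = ceil(159.0/0.13) = 1224
t = 1224 * 25.4 / 3600 = 8.636 hrs


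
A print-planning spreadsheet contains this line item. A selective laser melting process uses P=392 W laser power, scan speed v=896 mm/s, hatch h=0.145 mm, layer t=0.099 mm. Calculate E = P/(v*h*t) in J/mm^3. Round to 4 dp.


E = 392 / (896*0.145*0.099) = 30.4772 J/mm^3


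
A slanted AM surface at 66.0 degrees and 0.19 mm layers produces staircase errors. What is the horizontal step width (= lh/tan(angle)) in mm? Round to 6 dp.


step = 0.19 / tan(66.0) = 0.084593 mm


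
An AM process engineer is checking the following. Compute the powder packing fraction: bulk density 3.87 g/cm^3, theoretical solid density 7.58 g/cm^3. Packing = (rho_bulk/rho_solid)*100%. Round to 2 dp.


Packing = (3.87/7.58)*100 = 51.06 %


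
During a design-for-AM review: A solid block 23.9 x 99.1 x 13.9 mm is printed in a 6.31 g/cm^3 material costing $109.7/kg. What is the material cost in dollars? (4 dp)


V = 23.9 * 99.1 * 13.9 = 32922.011 mm^3 = 32.922011 cm^3
Mass = 32.922011 * 6.31 / 1000 = 0.20773789 kg
Cost = 0.20773789 * 109.7 = 22.7888 $


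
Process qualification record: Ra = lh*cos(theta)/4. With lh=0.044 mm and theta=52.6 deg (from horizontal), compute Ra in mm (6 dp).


Ra = 0.044 * cos(52.6) / 4 = 0.006681 mm


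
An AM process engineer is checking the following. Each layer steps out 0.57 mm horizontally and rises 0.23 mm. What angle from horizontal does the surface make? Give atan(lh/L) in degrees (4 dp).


angle = atan(0.23/0.57) = 21.9745 degrees


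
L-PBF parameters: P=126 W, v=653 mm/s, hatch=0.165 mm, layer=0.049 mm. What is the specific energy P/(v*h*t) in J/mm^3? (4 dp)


Build rate = 653 * 0.165 * 0.049 = 5.279505 mm^3/s
SE = 126 / 5.279505 = 23.8659 J/mm^3


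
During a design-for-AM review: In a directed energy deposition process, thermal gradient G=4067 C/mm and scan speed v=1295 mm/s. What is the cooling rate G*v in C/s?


CR = 4067 * 1295 = 5266765 C/s


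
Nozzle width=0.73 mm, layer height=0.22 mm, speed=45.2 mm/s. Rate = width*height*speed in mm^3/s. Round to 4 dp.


Rate = 0.73 * 0.22 * 45.2 = 7.2591 mm^3/s


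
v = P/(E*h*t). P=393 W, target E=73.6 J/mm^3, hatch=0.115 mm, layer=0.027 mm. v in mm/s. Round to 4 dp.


v = 393 / (73.6*0.115*0.027) = 1719.7017 mm/s


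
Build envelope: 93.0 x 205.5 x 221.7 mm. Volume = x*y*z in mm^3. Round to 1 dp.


V = 93.0 * 205.5 * 221.7 = 4237019.6 mm^3


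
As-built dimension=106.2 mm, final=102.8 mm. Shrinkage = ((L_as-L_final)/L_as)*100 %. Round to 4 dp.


Shrinkage = ((106.2-102.8)/106.2)*100 = 3.2015 %


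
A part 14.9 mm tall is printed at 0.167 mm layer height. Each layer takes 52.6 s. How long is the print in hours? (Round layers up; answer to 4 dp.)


Layers = ceil(14.9/0.167) = 90
t = 90 * 52.6 / 3600 = 1.315 hrs


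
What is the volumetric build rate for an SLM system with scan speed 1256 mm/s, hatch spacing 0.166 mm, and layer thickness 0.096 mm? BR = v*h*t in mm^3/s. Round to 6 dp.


Rate = 1256 * 0.166 * 0.096 = 20.015616 mm^3/s


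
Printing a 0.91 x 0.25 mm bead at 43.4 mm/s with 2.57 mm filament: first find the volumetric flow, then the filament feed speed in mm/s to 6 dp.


Q = 0.91 * 0.25 * 43.4 = 9.8735 mm^3/s
A_fil = pi*(2.57/2)^2 = 5.18747633 mm^2
v_feed = 9.8735 / 5.18747633 = 1.903334 mm/s


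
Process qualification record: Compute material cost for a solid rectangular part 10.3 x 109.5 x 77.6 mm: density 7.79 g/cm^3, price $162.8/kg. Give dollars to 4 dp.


V = 10.3 * 109.5 * 77.6 = 87521.16 mm^3 = 87.52116 cm^3
Mass = 87.52116 * 7.79 / 1000 = 0.68178984 kg
Cost = 0.68178984 * 162.8 = 110.9954 $


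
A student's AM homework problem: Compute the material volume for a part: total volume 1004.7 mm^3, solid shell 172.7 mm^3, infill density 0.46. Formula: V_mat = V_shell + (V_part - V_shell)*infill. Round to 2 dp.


V_infill = (1004.7 - 172.7) * 0.46 = 382.72
V_total = 172.7 + 382.72 = 555.42 mm^3


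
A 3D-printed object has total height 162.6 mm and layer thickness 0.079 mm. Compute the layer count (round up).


Layers = ceil(162.6/0.079) = 2059


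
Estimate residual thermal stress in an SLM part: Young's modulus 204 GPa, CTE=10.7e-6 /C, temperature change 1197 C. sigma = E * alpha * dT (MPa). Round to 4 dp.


sigma = 204*1000 * 10.7e-6 * 1197 = 2612.8116 MPa


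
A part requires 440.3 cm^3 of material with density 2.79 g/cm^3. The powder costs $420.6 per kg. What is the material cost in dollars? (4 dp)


Mass = 440.3*2.79/1000 = 1.228437 kg
Cost = 1.228437 * 420.6 = 516.6806 $


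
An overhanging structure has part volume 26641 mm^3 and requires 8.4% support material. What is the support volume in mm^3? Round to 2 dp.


V_support = 26641 * 0.084 = 2237.84 mm^3


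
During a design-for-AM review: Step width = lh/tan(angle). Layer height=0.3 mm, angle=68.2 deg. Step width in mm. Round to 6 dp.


step = 0.3 / tan(68.2) = 0.119991 mm


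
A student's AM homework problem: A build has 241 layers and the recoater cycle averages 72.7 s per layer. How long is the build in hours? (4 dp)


t = 241 * 72.7 / 3600 = 4.8669 hrs


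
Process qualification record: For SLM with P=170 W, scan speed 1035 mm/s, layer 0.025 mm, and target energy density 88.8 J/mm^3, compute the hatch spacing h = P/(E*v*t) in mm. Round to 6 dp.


h = 170 / (88.8*1035*0.025) = 0.073987 mm


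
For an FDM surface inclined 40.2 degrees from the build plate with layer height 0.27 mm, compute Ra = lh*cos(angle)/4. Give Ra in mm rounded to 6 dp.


Ra = 0.27 * cos(40.2) / 4 = 0.051556 mm


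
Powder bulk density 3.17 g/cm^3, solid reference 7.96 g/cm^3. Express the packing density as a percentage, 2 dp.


Packing = (3.17/7.96)*100 = 39.82 %
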